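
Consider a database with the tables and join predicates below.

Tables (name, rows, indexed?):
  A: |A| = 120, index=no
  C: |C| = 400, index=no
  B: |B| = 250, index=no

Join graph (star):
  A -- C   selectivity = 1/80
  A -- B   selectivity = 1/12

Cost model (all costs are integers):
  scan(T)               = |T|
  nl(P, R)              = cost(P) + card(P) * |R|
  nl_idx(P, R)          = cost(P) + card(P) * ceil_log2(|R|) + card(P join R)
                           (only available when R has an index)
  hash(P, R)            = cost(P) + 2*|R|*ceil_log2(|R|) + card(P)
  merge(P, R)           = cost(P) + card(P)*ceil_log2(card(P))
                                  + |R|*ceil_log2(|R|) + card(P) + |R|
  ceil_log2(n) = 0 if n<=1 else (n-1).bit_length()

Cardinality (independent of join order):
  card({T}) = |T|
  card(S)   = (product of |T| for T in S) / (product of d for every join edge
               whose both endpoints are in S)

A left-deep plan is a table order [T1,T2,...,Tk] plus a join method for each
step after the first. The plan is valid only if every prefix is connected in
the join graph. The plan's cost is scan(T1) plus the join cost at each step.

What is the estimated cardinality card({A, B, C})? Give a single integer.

Tables in S: A(120), B(250), C(400)
Edges inside S: A-C(d=80), A-B(d=12)
numerator = 120 * 250 * 400 = 12000000
denominator = 80 * 12 = 960
card(S) = 12000000 / 960 = 12500

12500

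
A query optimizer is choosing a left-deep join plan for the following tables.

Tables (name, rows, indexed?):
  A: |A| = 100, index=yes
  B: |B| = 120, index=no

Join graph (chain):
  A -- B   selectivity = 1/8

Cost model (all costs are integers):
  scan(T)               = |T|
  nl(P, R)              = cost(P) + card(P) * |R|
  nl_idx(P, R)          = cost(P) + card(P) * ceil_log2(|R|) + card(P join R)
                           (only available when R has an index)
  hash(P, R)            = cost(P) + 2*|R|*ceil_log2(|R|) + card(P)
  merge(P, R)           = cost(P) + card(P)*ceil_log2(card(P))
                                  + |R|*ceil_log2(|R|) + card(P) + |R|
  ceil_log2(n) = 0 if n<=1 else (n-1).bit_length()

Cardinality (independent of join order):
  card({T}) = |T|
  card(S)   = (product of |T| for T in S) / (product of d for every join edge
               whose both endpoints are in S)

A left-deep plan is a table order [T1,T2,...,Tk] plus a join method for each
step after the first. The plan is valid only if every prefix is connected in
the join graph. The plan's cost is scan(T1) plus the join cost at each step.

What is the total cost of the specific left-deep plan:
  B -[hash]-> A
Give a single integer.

1640

step 1: scan B: cost=120, card=120
step 2: join A via hash
    card(P join A) = 120*100/(8) = 1500
    cost = 120 + 2*100*7 + 120 = 1640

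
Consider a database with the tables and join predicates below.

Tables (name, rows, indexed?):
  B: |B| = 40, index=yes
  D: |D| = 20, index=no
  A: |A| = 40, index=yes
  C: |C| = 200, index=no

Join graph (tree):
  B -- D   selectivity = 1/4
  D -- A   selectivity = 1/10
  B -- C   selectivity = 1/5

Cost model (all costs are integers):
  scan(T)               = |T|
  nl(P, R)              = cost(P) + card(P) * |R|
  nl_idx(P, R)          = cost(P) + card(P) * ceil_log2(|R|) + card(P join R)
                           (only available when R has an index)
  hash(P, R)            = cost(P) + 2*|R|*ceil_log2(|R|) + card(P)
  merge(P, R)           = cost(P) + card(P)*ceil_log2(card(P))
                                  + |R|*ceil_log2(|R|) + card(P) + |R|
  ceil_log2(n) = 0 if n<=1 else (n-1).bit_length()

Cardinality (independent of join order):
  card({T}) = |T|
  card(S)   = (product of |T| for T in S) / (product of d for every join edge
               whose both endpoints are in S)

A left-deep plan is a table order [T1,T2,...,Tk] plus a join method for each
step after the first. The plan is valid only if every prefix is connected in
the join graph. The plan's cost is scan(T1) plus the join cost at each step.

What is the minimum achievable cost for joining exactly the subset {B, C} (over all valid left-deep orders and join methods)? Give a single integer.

880

Selinger DP over subsets of {B,C}:
  {B}: scan cost=40, card=40
  {C}: scan cost=200, card=200
  {BC}: card=1600; try (B,hash)→880, (C,merge)→2120, (B,merge)→2280, (B,nl_idx)→3000, (C,hash)→3280, (C,nl)→8040 …(+1); best=880 via (B,hash)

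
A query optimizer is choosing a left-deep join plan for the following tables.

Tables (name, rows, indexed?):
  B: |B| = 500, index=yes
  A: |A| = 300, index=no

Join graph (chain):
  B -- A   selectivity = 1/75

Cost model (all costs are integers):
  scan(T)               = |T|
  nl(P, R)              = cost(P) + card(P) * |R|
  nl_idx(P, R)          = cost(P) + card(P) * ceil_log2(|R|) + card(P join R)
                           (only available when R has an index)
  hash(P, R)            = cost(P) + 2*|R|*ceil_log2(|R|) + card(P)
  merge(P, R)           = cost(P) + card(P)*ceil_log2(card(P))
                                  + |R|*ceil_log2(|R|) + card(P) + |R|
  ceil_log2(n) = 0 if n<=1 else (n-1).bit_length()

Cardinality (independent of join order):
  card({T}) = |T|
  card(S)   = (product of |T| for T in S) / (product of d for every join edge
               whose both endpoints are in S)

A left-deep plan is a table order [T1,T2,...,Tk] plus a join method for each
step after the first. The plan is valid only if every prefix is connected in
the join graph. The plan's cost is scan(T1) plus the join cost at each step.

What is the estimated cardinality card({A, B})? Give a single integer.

2000

Tables in S: A(300), B(500)
Edges inside S: B-A(d=75)
numerator = 300 * 500 = 150000
denominator = 75 = 75
card(S) = 150000 / 75 = 2000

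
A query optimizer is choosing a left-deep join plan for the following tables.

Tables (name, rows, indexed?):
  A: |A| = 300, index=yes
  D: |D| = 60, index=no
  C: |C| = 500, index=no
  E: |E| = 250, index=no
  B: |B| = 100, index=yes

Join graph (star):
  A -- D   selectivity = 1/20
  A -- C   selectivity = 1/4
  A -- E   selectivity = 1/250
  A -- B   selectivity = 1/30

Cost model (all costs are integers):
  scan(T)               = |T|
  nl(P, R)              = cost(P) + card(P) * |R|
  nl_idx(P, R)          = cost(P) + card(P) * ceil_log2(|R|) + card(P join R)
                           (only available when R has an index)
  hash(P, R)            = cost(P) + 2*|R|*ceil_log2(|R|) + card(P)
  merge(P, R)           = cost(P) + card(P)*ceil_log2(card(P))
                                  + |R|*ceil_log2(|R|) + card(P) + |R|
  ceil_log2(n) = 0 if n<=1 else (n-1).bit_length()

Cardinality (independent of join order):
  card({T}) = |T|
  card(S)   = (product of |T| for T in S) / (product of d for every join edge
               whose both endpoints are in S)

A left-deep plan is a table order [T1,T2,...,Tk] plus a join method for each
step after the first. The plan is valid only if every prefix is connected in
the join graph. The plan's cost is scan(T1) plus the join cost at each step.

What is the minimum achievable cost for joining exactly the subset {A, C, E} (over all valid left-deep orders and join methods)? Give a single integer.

Selinger DP over subsets of {A,C,E}:
  {A}: scan cost=300, card=300
  {C}: scan cost=500, card=500
  {E}: scan cost=250, card=250
  {AC}: card=37500; try (A,hash)→6400, (C,merge)→8300, (A,merge)→8500, (C,hash)→9600, (A,nl_idx)→42500, (C,nl)→150300 …(+1); best=6400 via (A,hash)
  {AE}: card=300; try (A,nl_idx)→2800, (E,hash)→4600, (A,merge)→5500, (E,merge)→5550, (A,hash)→5900, (A,nl)→75250 …(+1); best=2800 via (A,nl_idx)
  {ACE}: card=37500; try (C,merge)→10800, (C,hash)→12100, (E,hash)→47900, (C,nl)→152800, (E,merge)→646150, (E,nl)→9381400; best=10800 via (C,merge)

10800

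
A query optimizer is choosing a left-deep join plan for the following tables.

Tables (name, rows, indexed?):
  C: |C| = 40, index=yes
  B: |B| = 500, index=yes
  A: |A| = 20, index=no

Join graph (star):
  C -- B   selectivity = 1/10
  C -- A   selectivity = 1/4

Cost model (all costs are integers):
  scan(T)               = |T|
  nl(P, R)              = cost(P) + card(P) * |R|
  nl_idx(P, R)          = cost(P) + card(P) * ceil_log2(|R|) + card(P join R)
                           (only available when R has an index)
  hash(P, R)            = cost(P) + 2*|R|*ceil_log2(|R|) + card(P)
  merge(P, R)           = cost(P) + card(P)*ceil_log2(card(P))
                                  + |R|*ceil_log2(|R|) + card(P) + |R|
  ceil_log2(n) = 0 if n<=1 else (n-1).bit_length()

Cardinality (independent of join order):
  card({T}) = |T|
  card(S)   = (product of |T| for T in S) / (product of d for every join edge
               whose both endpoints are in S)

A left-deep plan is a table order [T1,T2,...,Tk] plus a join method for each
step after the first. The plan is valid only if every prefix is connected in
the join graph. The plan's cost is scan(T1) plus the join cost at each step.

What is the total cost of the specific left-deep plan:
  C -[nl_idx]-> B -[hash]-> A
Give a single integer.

step 1: scan C: cost=40, card=40
step 2: join B via nl_idx
    card(P join B) = 40*500/(10) = 2000
    cost = 40 + 40*9 + 2000 = 2400
step 3: join A via hash
    card(P join A) = 2000*20/(4) = 10000
    cost = 2400 + 2*20*5 + 2000 = 4600

4600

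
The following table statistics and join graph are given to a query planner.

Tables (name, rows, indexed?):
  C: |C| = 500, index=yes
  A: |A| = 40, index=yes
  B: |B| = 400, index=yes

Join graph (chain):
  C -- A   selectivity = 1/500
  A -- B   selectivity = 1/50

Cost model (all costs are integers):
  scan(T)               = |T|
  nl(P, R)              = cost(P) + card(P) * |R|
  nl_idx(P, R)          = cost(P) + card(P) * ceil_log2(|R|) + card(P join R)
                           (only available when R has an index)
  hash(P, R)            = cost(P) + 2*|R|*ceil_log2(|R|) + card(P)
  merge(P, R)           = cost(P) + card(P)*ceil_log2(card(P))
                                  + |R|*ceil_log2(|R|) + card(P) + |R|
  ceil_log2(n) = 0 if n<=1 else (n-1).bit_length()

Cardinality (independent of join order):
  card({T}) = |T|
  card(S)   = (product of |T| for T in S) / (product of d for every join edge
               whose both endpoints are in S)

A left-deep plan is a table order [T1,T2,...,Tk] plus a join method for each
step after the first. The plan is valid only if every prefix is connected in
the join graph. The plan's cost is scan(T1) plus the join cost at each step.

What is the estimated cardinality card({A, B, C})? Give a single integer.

320

Tables in S: A(40), B(400), C(500)
Edges inside S: C-A(d=500), A-B(d=50)
numerator = 40 * 400 * 500 = 8000000
denominator = 500 * 50 = 25000
card(S) = 8000000 / 25000 = 320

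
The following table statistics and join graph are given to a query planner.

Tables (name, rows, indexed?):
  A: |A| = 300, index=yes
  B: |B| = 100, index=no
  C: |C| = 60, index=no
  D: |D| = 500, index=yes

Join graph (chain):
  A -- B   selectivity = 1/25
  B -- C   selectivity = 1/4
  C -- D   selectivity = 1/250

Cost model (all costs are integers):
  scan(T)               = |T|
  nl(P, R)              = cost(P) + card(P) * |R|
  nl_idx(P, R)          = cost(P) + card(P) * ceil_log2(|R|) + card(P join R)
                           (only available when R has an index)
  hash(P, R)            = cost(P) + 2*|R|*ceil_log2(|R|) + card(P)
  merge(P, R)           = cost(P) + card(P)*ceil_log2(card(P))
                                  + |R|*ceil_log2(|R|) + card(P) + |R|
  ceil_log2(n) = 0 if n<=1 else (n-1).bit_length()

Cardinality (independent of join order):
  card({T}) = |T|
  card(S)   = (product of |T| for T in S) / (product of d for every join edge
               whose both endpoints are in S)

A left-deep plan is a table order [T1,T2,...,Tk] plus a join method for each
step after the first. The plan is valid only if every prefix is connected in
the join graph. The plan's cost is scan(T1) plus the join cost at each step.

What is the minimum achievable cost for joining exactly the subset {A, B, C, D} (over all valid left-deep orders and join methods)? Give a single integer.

Selinger DP over subsets of {A,B,C,D}:
  {A}: scan cost=300, card=300
  {B}: scan cost=100, card=100
  {C}: scan cost=60, card=60
  {D}: scan cost=500, card=500
  {AB}: card=1200; try (B,hash)→2000, (A,nl_idx)→2200, (A,merge)→3900, (B,merge)→4100, (A,hash)→5600, (A,nl)→30100 …(+1); best=2000 via (B,hash)
  {BC}: card=1500; try (C,hash)→920, (B,merge)→1280, (C,merge)→1320, (B,hash)→1520, (B,nl)→6060, (C,nl)→6100; best=920 via (C,hash)
  {CD}: card=120; try (D,nl_idx)→720, (C,hash)→1720, (D,merge)→5480, (C,merge)→5920, (D,hash)→9120, (D,nl)→30060 …(+1); best=720 via (D,nl_idx)
  {ABC}: card=18000; try (C,hash)→3920, (A,hash)→7820, (C,merge)→16820, (A,merge)→21920, (A,nl_idx)→32420, (C,nl)→74000 …(+1); best=3920 via (C,hash)
  {BCD}: card=3000; try (B,hash)→2240, (B,merge)→2480, (D,hash)→11420, (B,nl)→12720, (D,nl_idx)→17420, (D,merge)→23920 …(+1); best=2240 via (B,hash)
  {ABCD}: card=36000; try (A,hash)→10640, (D,hash)→30920, (A,merge)→44240, (A,nl_idx)→65240, (D,nl_idx)→201920, (D,merge)→296920 …(+2); best=10640 via (A,hash)

10640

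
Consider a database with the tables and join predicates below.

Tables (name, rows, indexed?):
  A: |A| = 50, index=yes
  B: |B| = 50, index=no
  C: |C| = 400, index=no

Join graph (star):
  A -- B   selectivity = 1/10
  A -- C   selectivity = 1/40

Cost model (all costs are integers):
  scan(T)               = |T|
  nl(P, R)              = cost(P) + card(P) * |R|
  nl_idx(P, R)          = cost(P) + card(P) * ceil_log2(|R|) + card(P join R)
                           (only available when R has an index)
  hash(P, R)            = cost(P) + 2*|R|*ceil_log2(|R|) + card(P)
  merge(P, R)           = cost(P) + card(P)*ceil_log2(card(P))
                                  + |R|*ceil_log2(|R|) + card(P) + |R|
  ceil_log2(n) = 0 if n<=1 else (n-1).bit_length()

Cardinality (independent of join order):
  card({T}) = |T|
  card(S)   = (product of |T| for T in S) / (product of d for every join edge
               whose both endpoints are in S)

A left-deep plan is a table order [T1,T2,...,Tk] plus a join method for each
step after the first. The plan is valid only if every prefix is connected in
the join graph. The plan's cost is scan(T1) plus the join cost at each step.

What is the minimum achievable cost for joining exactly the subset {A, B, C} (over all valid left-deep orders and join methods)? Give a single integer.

2500

Selinger DP over subsets of {A,B,C}:
  {A}: scan cost=50, card=50
  {B}: scan cost=50, card=50
  {C}: scan cost=400, card=400
  {AB}: card=250; try (A,nl_idx)→600, (B,hash)→700, (A,hash)→700, (B,merge)→750, (A,merge)→750, (B,nl)→2550 …(+1); best=600 via (A,nl_idx)
  {AC}: card=500; try (A,hash)→1400, (A,nl_idx)→3300, (C,merge)→4400, (A,merge)→4750, (C,hash)→7300, (C,nl)→20050 …(+1); best=1400 via (A,hash)
  {ABC}: card=2500; try (B,hash)→2500, (B,merge)→6750, (C,merge)→6850, (C,hash)→8050, (B,nl)→26400, (C,nl)→100600; best=2500 via (B,hash)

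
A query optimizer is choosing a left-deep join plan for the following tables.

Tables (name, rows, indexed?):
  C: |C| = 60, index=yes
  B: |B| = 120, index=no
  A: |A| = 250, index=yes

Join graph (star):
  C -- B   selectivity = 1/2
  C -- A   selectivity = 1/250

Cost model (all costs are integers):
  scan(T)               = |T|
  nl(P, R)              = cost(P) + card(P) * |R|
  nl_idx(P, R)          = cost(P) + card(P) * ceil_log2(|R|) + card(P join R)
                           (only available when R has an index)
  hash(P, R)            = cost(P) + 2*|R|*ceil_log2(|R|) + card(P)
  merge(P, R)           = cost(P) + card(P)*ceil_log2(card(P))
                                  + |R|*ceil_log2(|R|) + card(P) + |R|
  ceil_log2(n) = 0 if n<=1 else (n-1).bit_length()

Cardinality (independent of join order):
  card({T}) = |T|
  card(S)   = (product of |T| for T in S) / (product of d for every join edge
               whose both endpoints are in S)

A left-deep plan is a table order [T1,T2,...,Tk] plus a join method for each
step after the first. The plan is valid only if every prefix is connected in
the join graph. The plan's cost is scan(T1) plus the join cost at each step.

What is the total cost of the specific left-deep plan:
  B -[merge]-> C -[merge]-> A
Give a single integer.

step 1: scan B: cost=120, card=120
step 2: join C via merge
    card(P join C) = 120*60/(2) = 3600
    cost = 120 + 120*7 + 60*6 + 120 + 60 = 1500
step 3: join A via merge
    card(P join A) = 3600*250/(250) = 3600
    cost = 1500 + 3600*12 + 250*8 + 3600 + 250 = 50550

50550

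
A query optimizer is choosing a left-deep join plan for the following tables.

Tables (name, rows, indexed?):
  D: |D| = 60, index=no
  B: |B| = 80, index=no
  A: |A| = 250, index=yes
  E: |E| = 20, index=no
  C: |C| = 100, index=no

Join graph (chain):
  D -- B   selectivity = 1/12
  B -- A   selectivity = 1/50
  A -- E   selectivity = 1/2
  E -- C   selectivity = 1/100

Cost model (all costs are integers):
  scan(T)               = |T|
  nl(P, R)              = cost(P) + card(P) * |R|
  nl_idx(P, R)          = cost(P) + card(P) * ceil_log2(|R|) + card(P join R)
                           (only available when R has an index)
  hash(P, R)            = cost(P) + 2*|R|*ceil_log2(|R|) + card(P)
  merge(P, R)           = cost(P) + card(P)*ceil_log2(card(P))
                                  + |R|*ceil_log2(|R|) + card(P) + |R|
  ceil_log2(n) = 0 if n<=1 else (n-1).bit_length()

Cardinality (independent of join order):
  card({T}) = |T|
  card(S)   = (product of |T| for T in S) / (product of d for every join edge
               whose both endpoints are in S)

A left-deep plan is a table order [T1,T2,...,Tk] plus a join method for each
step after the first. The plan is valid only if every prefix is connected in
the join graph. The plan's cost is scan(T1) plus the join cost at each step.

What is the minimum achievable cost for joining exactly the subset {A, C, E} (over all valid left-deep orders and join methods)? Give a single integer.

2770

Selinger DP over subsets of {A,C,E}:
  {A}: scan cost=250, card=250
  {E}: scan cost=20, card=20
  {C}: scan cost=100, card=100
  {AE}: card=2500; try (E,hash)→700, (A,merge)→2390, (E,merge)→2620, (A,nl_idx)→2680, (A,hash)→4040, (A,nl)→5020 …(+1); best=700 via (E,hash)
  {CE}: card=20; try (E,hash)→400, (C,merge)→940, (E,merge)→1020, (C,hash)→1440, (C,nl)→2020, (E,nl)→2100; best=400 via (E,hash)
  {ACE}: card=2500; try (A,merge)→2770, (A,nl_idx)→3060, (A,hash)→4420, (C,hash)→4600, (A,nl)→5400, (C,merge)→34000 …(+1); best=2770 via (A,merge)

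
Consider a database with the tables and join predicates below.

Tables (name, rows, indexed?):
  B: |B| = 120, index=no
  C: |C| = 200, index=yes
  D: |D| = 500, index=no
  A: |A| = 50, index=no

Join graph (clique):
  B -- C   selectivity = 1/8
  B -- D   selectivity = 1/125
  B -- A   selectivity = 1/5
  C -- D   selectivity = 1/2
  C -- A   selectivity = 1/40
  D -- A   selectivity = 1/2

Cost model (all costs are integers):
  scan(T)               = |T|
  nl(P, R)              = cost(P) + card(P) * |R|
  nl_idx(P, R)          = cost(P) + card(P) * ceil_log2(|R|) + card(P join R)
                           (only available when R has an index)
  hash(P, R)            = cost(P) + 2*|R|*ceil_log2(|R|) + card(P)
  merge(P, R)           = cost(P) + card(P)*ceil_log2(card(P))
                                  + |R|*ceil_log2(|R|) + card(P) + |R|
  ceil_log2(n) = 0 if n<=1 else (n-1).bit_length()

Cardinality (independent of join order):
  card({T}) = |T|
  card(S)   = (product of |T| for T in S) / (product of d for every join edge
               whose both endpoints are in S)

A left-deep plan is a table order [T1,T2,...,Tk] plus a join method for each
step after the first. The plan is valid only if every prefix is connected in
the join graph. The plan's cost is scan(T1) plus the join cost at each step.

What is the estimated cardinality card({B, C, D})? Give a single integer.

Tables in S: B(120), C(200), D(500)
Edges inside S: B-C(d=8), B-D(d=125), C-D(d=2)
numerator = 120 * 200 * 500 = 12000000
denominator = 8 * 125 * 2 = 2000
card(S) = 12000000 / 2000 = 6000

6000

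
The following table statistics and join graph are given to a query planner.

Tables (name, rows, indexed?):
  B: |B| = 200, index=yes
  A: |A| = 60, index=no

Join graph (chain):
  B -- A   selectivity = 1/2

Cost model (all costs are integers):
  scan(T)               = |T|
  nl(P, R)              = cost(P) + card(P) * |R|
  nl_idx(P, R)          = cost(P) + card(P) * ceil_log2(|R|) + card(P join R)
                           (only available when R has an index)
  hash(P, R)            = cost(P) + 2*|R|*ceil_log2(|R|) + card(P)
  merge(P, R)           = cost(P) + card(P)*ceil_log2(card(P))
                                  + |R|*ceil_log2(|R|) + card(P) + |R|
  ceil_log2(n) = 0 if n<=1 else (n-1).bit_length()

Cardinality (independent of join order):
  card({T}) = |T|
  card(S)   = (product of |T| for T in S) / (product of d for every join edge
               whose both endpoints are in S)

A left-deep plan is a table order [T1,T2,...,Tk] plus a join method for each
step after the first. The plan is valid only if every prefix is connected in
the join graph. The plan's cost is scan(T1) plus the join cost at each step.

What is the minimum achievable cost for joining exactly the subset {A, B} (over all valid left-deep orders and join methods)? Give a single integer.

Selinger DP over subsets of {A,B}:
  {B}: scan cost=200, card=200
  {A}: scan cost=60, card=60
  {AB}: card=6000; try (A,hash)→1120, (B,merge)→2280, (A,merge)→2420, (B,hash)→3320, (B,nl_idx)→6540, (B,nl)→12060 …(+1); best=1120 via (A,hash)

1120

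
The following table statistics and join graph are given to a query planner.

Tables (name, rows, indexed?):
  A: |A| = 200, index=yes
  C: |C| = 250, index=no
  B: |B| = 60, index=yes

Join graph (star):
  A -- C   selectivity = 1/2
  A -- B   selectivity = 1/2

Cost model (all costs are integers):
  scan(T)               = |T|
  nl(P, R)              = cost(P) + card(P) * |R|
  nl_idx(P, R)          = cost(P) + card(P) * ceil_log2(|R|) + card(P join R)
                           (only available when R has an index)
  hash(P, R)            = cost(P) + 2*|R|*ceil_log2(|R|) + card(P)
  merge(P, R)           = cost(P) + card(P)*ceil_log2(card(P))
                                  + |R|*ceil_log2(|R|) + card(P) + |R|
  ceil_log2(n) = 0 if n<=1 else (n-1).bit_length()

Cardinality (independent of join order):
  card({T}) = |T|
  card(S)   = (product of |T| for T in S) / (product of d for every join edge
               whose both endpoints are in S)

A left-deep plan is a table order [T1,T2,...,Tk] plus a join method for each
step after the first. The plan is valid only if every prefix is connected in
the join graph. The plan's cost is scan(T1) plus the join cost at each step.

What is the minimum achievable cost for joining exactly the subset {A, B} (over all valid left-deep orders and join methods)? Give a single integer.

Selinger DP over subsets of {A,B}:
  {A}: scan cost=200, card=200
  {B}: scan cost=60, card=60
  {AB}: card=6000; try (B,hash)→1120, (A,merge)→2280, (B,merge)→2420, (A,hash)→3320, (A,nl_idx)→6540, (B,nl_idx)→7400 …(+2); best=1120 via (B,hash)

1120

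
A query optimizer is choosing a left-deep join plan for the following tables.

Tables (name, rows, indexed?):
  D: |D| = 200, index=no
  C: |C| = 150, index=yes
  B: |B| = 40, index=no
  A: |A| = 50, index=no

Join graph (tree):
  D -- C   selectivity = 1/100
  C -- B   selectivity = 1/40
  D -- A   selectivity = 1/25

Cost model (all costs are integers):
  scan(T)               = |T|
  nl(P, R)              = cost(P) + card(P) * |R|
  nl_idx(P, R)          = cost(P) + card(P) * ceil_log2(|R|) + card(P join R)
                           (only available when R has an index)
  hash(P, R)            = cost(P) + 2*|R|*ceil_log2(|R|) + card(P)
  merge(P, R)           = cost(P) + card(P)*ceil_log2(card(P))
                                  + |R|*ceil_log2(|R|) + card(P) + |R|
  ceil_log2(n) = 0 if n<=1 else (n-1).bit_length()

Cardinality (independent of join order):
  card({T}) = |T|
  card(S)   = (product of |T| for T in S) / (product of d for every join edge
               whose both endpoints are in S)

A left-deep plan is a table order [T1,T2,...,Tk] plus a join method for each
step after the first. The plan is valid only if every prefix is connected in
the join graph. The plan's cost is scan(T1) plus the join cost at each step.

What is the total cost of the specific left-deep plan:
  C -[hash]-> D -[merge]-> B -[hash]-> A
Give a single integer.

7680

step 1: scan C: cost=150, card=150
step 2: join D via hash
    card(P join D) = 150*200/(100) = 300
    cost = 150 + 2*200*8 + 150 = 3500
step 3: join B via merge
    card(P join B) = 300*40/(40) = 300
    cost = 3500 + 300*9 + 40*6 + 300 + 40 = 6780
step 4: join A via hash
    card(P join A) = 300*50/(25) = 600
    cost = 6780 + 2*50*6 + 300 = 7680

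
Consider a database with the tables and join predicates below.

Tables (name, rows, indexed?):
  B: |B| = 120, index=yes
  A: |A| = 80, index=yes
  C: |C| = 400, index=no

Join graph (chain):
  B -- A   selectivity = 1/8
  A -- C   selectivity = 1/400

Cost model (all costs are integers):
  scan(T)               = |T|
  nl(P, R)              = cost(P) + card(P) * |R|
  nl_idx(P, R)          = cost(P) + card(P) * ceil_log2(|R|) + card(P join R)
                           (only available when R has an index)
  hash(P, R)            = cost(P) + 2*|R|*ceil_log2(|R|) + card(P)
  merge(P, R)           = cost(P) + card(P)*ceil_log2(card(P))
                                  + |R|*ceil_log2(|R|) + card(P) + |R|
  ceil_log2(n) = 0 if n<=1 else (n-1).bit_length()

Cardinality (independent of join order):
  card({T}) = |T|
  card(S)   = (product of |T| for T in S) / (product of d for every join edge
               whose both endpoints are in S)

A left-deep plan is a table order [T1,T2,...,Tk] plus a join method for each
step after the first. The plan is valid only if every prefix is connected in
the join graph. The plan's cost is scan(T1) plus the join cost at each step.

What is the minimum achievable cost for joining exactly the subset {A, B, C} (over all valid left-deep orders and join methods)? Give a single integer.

Selinger DP over subsets of {A,B,C}:
  {B}: scan cost=120, card=120
  {A}: scan cost=80, card=80
  {C}: scan cost=400, card=400
  {AB}: card=1200; try (A,hash)→1360, (B,merge)→1680, (A,merge)→1720, (B,hash)→1840, (B,nl_idx)→1840, (A,nl_idx)→2160 …(+2); best=1360 via (A,hash)
  {AC}: card=80; try (A,hash)→1920, (A,nl_idx)→3280, (C,merge)→4720, (A,merge)→5040, (C,hash)→7360, (C,nl)→32080 …(+1); best=1920 via (A,hash)
  {ABC}: card=1200; try (B,merge)→3520, (B,hash)→3680, (B,nl_idx)→3680, (C,hash)→9760, (B,nl)→11520, (C,merge)→19760 …(+1); best=3520 via (B,merge)

3520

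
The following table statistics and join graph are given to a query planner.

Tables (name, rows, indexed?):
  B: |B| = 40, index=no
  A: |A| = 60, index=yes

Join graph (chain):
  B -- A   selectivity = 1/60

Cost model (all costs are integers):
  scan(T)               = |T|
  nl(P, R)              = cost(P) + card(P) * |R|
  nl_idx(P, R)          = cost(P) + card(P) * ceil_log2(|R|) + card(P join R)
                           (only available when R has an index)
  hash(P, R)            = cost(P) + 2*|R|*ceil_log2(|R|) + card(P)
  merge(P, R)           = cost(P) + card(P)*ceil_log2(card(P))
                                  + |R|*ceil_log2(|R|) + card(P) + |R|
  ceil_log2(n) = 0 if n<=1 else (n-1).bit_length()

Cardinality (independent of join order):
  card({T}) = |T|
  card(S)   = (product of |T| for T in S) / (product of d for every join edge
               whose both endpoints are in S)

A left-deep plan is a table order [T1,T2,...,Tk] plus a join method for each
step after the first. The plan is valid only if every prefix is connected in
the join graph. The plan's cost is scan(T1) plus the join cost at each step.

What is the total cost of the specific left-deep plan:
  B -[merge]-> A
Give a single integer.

740

step 1: scan B: cost=40, card=40
step 2: join A via merge
    card(P join A) = 40*60/(60) = 40
    cost = 40 + 40*6 + 60*6 + 40 + 60 = 740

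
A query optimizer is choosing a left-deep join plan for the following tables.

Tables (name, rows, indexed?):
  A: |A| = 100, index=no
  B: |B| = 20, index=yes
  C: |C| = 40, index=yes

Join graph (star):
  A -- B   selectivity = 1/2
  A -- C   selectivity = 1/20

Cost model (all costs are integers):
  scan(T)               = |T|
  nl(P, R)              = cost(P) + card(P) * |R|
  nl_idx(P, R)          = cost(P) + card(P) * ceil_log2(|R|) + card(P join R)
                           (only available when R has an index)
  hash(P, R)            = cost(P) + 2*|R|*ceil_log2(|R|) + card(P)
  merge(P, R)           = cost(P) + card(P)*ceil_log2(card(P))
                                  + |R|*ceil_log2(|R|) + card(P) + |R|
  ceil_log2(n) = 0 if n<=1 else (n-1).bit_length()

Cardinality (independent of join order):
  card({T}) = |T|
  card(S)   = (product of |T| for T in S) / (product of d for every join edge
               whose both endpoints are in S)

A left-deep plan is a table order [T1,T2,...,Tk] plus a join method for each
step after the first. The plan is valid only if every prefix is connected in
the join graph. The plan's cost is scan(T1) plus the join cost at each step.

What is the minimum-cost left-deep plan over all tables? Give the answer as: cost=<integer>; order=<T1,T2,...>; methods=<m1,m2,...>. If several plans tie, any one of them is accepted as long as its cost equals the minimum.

cost=1080; order=A,C,B; methods=hash,hash

Selinger DP (subsets sized 1..n):
  {A}: scan cost=100, card=100
  {B}: scan cost=20, card=20
  {C}: scan cost=40, card=40
  {AB}: card=1000; try (B,hash)→400, (A,merge)→940, (B,merge)→1020, (A,hash)→1440, (B,nl_idx)→1600, (A,nl)→2020 …(+1); best=400 via (B,hash)
  {AC}: card=200; try (C,hash)→680, (C,nl_idx)→900, (A,merge)→1120, (C,merge)→1180, (A,hash)→1480, (A,nl)→4040 …(+1); best=680 via (C,hash)
  {ABC}: card=2000; try (B,hash)→1080, (C,hash)→1880, (B,merge)→2600, (B,nl_idx)→3680, (B,nl)→4680, (C,nl_idx)→8400 …(+2); best=1080 via (B,hash)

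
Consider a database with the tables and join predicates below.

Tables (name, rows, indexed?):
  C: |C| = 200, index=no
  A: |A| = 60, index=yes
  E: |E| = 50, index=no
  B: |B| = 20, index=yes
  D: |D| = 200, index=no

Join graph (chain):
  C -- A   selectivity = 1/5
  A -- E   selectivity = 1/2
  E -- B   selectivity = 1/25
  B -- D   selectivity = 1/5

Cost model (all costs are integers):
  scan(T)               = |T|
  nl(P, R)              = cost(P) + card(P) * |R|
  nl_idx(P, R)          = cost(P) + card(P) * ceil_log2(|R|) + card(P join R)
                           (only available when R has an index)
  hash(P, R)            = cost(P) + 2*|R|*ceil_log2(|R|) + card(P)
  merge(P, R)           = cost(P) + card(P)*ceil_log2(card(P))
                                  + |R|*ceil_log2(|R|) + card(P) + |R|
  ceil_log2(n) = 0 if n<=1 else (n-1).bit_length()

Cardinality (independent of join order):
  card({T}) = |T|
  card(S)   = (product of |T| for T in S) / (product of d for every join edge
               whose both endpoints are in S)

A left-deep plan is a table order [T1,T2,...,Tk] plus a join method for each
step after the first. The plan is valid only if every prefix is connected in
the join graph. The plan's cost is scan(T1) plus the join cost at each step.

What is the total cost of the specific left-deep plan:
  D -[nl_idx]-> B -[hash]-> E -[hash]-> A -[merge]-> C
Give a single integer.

step 1: scan D: cost=200, card=200
step 2: join B via nl_idx
    card(P join B) = 200*20/(5) = 800
    cost = 200 + 200*5 + 800 = 2000
step 3: join E via hash
    card(P join E) = 800*50/(25) = 1600
    cost = 2000 + 2*50*6 + 800 = 3400
step 4: join A via hash
    card(P join A) = 1600*60/(2) = 48000
    cost = 3400 + 2*60*6 + 1600 = 5720
step 5: join C via merge
    card(P join C) = 48000*200/(5) = 1920000
    cost = 5720 + 48000*16 + 200*8 + 48000 + 200 = 823520

823520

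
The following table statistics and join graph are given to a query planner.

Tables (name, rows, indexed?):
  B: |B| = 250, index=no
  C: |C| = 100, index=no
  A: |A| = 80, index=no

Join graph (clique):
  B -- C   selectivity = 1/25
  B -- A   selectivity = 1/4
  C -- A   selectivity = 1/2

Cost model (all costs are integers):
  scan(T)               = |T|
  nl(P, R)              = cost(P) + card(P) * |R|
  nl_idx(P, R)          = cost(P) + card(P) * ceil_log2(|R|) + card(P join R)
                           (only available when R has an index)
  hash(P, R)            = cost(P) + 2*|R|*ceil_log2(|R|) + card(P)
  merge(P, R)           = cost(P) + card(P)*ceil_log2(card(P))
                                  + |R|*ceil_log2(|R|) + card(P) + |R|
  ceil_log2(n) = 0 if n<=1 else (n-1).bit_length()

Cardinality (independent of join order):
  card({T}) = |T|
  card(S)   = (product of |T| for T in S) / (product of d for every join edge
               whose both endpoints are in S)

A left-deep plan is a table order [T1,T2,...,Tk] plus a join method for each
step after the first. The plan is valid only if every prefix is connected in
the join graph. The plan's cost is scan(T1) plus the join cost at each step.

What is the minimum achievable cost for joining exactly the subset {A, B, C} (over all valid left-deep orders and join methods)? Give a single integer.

4020

Selinger DP over subsets of {A,B,C}:
  {B}: scan cost=250, card=250
  {C}: scan cost=100, card=100
  {A}: scan cost=80, card=80
  {BC}: card=1000; try (C,hash)→1900, (B,merge)→3150, (C,merge)→3300, (B,hash)→4200, (B,nl)→25100, (C,nl)→25250; best=1900 via (C,hash)
  {AB}: card=5000; try (A,hash)→1620, (B,merge)→2970, (A,merge)→3140, (B,hash)→4160, (B,nl)→20080, (A,nl)→20250; best=1620 via (A,hash)
  {AC}: card=4000; try (A,hash)→1320, (C,merge)→1520, (A,merge)→1540, (C,hash)→1560, (C,nl)→8080, (A,nl)→8100; best=1320 via (A,hash)
  {ABC}: card=10000; try (A,hash)→4020, (C,hash)→8020, (B,hash)→9320, (A,merge)→13540, (B,merge)→55570, (C,merge)→72420 …(+3); best=4020 via (A,hash)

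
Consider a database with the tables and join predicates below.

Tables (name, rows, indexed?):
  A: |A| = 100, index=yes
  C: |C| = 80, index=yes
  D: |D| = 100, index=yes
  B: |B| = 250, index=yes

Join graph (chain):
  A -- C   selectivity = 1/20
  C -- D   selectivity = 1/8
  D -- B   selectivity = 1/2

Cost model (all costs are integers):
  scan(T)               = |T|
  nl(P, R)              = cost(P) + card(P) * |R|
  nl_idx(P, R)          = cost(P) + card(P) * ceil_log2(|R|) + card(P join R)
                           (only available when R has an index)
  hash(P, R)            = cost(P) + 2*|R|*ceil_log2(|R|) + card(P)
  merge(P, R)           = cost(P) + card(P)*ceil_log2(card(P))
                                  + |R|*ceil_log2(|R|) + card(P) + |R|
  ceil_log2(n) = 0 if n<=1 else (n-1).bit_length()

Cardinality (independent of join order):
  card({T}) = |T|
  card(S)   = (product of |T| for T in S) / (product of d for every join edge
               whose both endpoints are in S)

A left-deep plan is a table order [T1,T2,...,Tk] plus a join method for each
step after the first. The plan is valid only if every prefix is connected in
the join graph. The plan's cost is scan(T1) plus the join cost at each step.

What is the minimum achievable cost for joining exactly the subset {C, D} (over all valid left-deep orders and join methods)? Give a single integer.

1320

Selinger DP over subsets of {C,D}:
  {C}: scan cost=80, card=80
  {D}: scan cost=100, card=100
  {CD}: card=1000; try (C,hash)→1320, (D,merge)→1520, (C,merge)→1540, (D,hash)→1560, (D,nl_idx)→1640, (C,nl_idx)→1800 …(+2); best=1320 via (C,hash)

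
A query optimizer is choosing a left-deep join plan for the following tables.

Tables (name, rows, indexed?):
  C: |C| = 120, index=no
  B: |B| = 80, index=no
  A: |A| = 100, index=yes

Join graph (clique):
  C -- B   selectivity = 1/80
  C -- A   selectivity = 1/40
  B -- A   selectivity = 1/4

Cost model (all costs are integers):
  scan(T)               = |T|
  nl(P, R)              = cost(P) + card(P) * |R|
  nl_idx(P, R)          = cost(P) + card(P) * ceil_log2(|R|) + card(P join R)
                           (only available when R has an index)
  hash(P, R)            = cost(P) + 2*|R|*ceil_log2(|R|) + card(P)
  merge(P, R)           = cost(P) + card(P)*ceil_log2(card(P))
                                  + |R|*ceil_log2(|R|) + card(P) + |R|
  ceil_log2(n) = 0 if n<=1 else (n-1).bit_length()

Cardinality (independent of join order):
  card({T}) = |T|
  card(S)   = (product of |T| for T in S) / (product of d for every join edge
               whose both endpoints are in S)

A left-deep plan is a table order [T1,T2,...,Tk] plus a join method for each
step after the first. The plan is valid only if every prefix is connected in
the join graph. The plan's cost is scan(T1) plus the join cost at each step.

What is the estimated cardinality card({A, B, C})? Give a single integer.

Tables in S: A(100), B(80), C(120)
Edges inside S: C-B(d=80), C-A(d=40), B-A(d=4)
numerator = 100 * 80 * 120 = 960000
denominator = 80 * 40 * 4 = 12800
card(S) = 960000 / 12800 = 75

75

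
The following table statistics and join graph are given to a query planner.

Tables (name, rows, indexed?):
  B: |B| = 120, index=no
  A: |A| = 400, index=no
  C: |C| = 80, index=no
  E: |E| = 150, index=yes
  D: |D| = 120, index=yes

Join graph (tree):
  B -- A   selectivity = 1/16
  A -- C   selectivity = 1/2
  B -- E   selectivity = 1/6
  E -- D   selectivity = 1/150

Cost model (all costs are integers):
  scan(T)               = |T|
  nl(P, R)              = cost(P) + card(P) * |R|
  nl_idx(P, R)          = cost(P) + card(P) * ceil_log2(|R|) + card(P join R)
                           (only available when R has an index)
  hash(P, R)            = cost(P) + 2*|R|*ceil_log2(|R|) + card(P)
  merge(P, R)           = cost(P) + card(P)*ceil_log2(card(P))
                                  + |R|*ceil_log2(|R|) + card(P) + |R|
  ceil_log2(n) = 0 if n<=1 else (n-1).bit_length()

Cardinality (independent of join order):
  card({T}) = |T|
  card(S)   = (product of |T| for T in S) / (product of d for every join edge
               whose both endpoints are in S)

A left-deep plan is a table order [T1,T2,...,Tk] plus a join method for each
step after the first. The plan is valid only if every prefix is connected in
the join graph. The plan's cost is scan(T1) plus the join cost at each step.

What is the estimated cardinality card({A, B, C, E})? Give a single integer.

3000000

Tables in S: A(400), B(120), C(80), E(150)
Edges inside S: B-A(d=16), A-C(d=2), B-E(d=6)
numerator = 400 * 120 * 80 * 150 = 576000000
denominator = 16 * 2 * 6 = 192
card(S) = 576000000 / 192 = 3000000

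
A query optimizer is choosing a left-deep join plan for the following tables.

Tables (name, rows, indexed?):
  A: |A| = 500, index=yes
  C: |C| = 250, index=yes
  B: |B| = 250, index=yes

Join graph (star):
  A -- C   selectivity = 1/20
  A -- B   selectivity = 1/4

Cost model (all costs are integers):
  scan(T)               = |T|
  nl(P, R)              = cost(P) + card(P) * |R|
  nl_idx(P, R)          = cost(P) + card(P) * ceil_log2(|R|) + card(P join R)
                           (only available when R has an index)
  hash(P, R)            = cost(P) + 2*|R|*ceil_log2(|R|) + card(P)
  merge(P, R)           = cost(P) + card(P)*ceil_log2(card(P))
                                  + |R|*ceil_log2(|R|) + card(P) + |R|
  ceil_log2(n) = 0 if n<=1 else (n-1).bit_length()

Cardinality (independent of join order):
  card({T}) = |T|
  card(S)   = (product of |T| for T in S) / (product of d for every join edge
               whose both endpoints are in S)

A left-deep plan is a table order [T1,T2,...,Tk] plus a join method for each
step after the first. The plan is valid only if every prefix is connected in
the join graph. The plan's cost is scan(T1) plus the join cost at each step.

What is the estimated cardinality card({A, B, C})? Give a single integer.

Tables in S: A(500), B(250), C(250)
Edges inside S: A-C(d=20), A-B(d=4)
numerator = 500 * 250 * 250 = 31250000
denominator = 20 * 4 = 80
card(S) = 31250000 / 80 = 390625

390625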